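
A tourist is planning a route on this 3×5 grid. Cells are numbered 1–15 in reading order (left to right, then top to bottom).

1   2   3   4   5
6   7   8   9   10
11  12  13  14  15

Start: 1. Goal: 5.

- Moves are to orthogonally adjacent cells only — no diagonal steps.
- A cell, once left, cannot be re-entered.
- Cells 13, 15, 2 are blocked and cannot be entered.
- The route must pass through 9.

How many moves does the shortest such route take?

Any route passes through 9 somewhere between 1 and 5. Summing Manhattan distances along the two legs (1 → 9 → 5) gives a lower bound of 4 + 2 = 6 moves.
A route of 6 moves achieves this: 1 → 6 → 7 → 8 → 9 → 4 → 5.
Since 6 matches the lower bound, it is optimal.

6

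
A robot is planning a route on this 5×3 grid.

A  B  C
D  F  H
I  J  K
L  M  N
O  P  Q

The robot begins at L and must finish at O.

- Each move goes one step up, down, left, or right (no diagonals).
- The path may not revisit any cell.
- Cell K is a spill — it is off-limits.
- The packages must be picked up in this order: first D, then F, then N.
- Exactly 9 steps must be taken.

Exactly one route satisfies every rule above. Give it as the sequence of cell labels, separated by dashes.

L - I - D - F - J - M - N - Q - P - O

The waypoints must appear in the order D, F, N, with no cell reused.
Route from L: 2× up (reaching D), right to F, 2× down (reaching M), right to N, down to Q, 2× left (reaching O) — 9 moves in all.
Check: order respected (D at step 2, F at step 3, N at step 6); 9 moves as required.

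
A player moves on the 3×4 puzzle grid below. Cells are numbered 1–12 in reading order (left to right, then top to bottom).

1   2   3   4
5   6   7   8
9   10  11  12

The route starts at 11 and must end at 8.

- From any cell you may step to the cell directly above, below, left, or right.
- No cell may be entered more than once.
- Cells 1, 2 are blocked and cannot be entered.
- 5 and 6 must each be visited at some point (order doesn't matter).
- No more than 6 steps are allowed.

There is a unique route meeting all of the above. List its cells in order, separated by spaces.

The 6-move cap with required stops at 5, 6 leaves no slack for detours.
Route from 11: left 2 to 9, up 1 to 5, right 3 to 8 — 6 moves in all.
Check: all required cells visited; 6 ≤ 6 moves.

11 10 9 5 6 7 8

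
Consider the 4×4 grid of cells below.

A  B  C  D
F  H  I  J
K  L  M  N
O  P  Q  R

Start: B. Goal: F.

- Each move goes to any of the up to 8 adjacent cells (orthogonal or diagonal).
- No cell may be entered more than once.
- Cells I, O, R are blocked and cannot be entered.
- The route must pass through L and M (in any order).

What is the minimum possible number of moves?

4

Any route passes through L and M in some order between B and F. Summing Chebyshev distances along each leg and taking the cheapest ordering (B → M → L → F) gives a lower bound of 2 + 1 + 1 = 4 moves.
A route of 4 moves achieves this: B → H → M → L → F.
Since 4 matches the lower bound, it is optimal.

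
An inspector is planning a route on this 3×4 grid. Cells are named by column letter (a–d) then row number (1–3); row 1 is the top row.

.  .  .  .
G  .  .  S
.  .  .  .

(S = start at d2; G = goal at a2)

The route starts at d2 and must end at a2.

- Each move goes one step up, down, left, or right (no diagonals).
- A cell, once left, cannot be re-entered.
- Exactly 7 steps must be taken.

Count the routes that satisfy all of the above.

Need simple routes of exactly 7 moves from d2 to a2 (Manhattan distance 3, so 2 moves are spent on a detour and 2 undoing it).
Branch systematically from the start, pruning whenever the remaining move budget drops below the Manhattan distance to a2 or differs from it in parity. Grouping the completions by first move — via d1: 5; via d3: 5; via c2: 2 — and summing: 5 + 5 + 2 = 12.
That gives 12 routes.

12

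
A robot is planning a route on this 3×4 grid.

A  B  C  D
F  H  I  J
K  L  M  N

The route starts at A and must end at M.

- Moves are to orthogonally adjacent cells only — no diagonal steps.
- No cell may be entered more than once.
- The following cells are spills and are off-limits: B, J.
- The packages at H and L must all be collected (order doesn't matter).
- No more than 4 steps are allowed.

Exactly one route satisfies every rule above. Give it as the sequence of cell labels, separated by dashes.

The 4-move cap with required stops at H, L leaves no slack for detours.
Route from A: down to F, right to H, down to L, right to M — 4 moves in all.
Check: all required cells visited; 4 ≤ 4 moves.

A - F - H - L - M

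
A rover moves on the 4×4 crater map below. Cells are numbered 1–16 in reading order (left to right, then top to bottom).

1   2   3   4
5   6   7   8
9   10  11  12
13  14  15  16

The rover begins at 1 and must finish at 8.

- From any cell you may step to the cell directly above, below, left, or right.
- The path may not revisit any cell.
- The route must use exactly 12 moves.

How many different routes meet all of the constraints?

36

Need simple routes of exactly 12 moves from 1 to 8 (Manhattan distance 4, so 4 moves are spent on a detour and 4 undoing it).
Branch systematically from the start, pruning whenever the remaining move budget drops below the Manhattan distance to 8 or differs from it in parity. Grouping the completions by first move — via 5: 17; via 2: 19 — and summing: 17 + 19 = 36.
That gives 36 routes.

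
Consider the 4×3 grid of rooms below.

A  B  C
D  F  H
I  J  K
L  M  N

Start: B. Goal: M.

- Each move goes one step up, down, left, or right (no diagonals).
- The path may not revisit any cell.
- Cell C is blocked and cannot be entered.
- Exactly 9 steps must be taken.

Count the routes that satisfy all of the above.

Need simple routes of exactly 9 moves from B to M (Manhattan distance 3, so 3 moves are spent on a detour and 3 undoing it).
Enumerating: B A D I J F H K N M | B A D F H K J I L M.
That gives 2 routes.

2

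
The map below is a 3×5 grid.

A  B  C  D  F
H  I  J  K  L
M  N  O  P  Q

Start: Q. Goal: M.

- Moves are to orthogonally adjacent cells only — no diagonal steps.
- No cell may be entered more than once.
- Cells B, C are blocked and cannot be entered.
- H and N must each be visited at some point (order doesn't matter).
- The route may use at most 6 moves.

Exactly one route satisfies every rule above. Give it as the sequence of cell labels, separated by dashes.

The 6-move cap with required stops at H, N leaves no slack for detours.
Route from Q: 3× left (reaching N), up to I, left to H, down to M — 6 moves in all.
Check: all required cells visited; 6 ≤ 6 moves.

Q - P - O - N - I - H - M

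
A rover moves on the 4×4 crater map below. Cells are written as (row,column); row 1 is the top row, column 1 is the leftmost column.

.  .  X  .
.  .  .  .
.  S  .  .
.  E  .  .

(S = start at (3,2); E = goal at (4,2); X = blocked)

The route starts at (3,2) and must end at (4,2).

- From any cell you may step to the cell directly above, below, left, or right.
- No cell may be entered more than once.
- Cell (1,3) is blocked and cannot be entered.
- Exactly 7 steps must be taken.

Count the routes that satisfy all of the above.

Need simple routes of exactly 7 moves from (3,2) to (4,2) (Manhattan distance 1, so 3 moves are spent on a detour and 3 undoing it).
Enumerating: (3,2) (2,2) (1,2) (1,1) (2,1) (3,1) (4,1) (4,2) | (3,2) (2,2) (2,3) (3,3) (3,4) (4,4) (4,3) (4,2) | (3,2) (2,2) (2,3) (2,4) (3,4) (4,4) (4,3) (4,2) | (3,2) (2,2) (2,3) (2,4) (3,4) (3,3) (4,3) (4,2) | (3,2) (3,1) (2,1) (2,2) (2,3) (3,3) (4,3) (4,2) | (3,2) (3,3) (2,3) (2,2) (2,1) (3,1) (4,1) (4,2) | (3,2) (3,3) (2,3) (2,4) (3,4) (4,4) (4,3) (4,2).
That gives 7 routes.

7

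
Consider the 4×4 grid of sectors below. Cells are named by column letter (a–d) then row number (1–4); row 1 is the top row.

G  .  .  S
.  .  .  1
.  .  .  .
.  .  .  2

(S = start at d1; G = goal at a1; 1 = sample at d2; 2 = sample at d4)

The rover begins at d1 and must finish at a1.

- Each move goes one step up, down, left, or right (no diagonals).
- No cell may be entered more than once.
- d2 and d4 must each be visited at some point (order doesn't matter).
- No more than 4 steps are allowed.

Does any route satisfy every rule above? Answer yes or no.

no

Even ignoring the no-revisit rule, getting from d1 to a1, taking the cheapest ordering d1 → d2 → d4 → a1 needs at least 1 + 2 + 6 = 9 moves (Manhattan distance per leg), which exceeds the 4-move limit.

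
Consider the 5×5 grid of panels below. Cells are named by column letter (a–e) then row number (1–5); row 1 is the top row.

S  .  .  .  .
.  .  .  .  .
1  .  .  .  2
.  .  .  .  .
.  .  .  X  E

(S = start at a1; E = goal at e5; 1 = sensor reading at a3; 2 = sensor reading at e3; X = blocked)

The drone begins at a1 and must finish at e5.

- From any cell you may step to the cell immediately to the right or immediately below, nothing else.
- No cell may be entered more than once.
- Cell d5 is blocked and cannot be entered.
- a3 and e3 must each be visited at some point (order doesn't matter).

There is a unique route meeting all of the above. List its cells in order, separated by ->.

a1 -> a2 -> a3 -> b3 -> c3 -> d3 -> e3 -> e4 -> e5

Moves only go right or down, so the column and row indices never decrease.
Route from a1: 2× down (reaching a3), 4× right (reaching e3), 2× down (reaching e5) — 8 moves in all.
Check: all required cells visited.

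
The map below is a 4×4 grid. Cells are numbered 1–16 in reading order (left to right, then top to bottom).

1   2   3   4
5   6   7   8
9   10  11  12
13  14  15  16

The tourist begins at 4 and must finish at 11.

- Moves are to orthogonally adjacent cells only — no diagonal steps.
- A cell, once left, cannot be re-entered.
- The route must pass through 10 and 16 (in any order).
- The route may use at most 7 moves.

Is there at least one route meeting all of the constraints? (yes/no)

yes

One route that works: 4 → 8 → 12 → 16 → 15 → 14 → 10 → 11.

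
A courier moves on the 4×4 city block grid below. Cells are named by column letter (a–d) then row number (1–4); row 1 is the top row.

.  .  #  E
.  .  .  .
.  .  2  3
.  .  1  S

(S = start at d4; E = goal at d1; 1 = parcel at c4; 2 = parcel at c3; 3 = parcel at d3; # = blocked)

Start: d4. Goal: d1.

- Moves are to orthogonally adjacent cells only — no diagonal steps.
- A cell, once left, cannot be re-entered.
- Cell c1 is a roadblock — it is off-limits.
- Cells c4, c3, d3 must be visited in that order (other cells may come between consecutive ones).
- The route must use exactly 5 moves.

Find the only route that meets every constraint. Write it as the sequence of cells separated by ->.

The waypoints must appear in the order c4, c3, d3, with no cell reused.
Route from d4: left 1 to c4, up 1 to c3, right 1 to d3, up 2 to d1 — 5 moves in all.
Check: order respected (1 at step 1, 2 at step 2, 3 at step 3); 5 moves as required.

d4 -> c4 -> c3 -> d3 -> d2 -> d1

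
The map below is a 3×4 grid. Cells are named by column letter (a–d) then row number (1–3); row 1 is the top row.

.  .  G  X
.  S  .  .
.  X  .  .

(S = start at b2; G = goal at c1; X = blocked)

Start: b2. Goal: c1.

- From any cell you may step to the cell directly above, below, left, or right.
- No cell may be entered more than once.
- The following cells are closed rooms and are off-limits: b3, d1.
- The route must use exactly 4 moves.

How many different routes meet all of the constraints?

Need simple routes of exactly 4 moves from b2 to c1 (Manhattan distance 2, so 1 moves are spent on a detour and 1 undoing it).
Enumerating: b2 a2 a1 b1 c1.
That gives 1 route.

1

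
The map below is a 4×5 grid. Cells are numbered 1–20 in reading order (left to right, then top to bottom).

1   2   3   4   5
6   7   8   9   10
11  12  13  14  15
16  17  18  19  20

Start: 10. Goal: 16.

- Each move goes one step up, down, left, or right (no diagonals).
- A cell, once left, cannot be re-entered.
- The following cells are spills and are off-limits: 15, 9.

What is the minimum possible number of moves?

8

The Manhattan distance from 10 to 16 is |2−4| + |5−1| = 6, so at least 6 moves are needed.
That bound ignores the blocked cells. Measuring each leg by the fewest moves that actually steer around them (10→16: 8) raises the lower bound to 8.
A route of 8 moves exists: 10 → 5 → 4 → 3 → 8 → 13 → 18 → 17 → 16.
Since 8 matches that lower bound, it is optimal.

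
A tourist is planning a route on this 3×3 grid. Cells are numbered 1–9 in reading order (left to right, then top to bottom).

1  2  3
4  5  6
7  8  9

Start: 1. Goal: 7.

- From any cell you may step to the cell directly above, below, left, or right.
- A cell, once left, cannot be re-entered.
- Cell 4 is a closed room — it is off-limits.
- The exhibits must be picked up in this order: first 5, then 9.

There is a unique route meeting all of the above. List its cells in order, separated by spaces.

1 2 5 6 9 8 7

The waypoints must appear in the order 5, 9, with no cell reused.
Route from 1: right to 2, down to 5, right to 6, down to 9, 2× left (reaching 7) — 6 moves in all.
Check: order respected (5 at step 2, 9 at step 4).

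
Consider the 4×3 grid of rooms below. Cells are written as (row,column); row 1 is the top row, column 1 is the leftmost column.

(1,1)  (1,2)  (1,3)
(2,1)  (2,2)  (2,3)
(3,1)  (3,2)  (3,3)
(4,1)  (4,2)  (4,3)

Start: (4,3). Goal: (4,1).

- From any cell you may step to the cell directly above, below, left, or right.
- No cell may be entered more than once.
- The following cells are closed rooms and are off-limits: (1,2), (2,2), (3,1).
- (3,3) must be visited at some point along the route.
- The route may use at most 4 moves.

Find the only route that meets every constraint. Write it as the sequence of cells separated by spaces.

(4,3) (3,3) (3,2) (4,2) (4,1)

Any route must reach (3,3) and still end at (4,1) within 4 moves, so the order of the required stops is forced.
Route from (4,3): up to (3,3), left to (3,2), down to (4,2), left to (4,1) — 4 moves in all.
Check: all required cells visited; 4 ≤ 4 moves.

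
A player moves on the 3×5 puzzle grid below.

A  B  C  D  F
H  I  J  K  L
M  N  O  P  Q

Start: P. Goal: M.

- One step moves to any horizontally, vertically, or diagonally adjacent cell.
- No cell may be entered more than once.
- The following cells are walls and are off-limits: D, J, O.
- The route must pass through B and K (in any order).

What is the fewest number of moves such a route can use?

5

Any route passes through B and K in some order between P and M. Summing Chebyshev distances along each leg and taking the cheapest ordering (P → K → B → M) gives a lower bound of 1 + 2 + 2 = 5 moves.
A route of 5 moves achieves this: P → K → C → B → H → M.
Since 5 matches the lower bound, it is optimal.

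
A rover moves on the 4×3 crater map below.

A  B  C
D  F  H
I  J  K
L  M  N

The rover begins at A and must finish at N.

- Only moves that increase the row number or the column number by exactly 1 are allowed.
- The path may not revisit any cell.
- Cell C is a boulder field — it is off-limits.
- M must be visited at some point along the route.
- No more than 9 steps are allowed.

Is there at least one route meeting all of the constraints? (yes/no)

One route that works: A → D → I → L → M → N.

yes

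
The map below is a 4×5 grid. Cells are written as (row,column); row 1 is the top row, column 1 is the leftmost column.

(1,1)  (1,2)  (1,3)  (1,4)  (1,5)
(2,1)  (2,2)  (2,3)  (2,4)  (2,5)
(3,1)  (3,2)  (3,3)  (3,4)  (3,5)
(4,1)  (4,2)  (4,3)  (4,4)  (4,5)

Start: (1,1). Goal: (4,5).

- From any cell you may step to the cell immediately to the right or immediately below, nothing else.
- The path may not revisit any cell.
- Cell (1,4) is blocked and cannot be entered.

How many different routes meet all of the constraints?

A right/down-only route from (1,1) to (4,5) makes exactly 3 down-moves and 4 right-moves in some order.
With no other constraints that would be C(7,3) = 35 routes.
Subtract routes through each blocked cell (inclusion–exclusion for overlaps): − through (1,4): 4 → 31.
That gives 31 routes.

31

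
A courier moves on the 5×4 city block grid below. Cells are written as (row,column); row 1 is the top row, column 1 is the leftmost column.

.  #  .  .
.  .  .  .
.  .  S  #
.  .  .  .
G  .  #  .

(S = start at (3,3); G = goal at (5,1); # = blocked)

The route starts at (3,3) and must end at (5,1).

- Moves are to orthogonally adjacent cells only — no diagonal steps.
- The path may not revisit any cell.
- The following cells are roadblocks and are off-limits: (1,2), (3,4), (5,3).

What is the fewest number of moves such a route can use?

4

The Manhattan distance from (3,3) to (5,1) is |3−5| + |3−1| = 4, so at least 4 moves are needed.
A route of 4 moves achieves this: (3,3) → (4,3) → (4,2) → (5,2) → (5,1).
Since 4 matches the lower bound, it is optimal.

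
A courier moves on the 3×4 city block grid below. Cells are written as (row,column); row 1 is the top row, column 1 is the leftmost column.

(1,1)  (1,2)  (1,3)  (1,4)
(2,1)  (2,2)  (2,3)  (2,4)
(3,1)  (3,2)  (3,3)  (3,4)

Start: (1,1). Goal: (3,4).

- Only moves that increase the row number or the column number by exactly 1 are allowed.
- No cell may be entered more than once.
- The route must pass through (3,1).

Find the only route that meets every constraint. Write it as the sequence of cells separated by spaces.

(1,1) (2,1) (3,1) (3,2) (3,3) (3,4)

Moves only go right or down, so the column and row indices never decrease.
Route from (1,1): 2× down (reaching (3,1)), 3× right (reaching (3,4)) — 5 moves in all.
Check: all required cells visited.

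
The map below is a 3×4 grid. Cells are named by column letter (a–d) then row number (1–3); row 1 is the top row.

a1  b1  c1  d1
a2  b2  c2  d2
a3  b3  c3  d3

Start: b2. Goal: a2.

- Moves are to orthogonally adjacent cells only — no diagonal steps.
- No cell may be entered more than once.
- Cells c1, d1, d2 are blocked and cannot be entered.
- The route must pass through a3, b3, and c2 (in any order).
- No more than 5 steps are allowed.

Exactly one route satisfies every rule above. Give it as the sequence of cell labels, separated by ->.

The 5-move cap with required stops at a3, b3, c2 leaves no slack for detours.
Route from b2: right 1 to c2, down 1 to c3, left 2 to a3, up 1 to a2 — 5 moves in all.
Check: all required cells visited; 5 ≤ 5 moves.

b2 -> c2 -> c3 -> b3 -> a3 -> a2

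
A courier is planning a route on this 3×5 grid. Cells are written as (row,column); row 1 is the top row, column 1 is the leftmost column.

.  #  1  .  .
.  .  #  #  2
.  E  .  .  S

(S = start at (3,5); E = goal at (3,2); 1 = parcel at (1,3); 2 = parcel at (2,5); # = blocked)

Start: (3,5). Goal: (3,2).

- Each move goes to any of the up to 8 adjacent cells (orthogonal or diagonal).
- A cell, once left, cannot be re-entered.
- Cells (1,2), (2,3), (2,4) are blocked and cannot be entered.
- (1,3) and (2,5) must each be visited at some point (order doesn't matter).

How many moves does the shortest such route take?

5

Any route passes through (1,3) and (2,5) in some order between (3,5) and (3,2). Summing Chebyshev distances along each leg and taking the cheapest ordering ((3,5) → (2,5) → (1,3) → (3,2)) gives a lower bound of 1 + 2 + 2 = 5 moves.
A route of 5 moves achieves this: (3,5) → (2,5) → (1,4) → (1,3) → (2,2) → (3,2).
Since 5 matches the lower bound, it is optimal.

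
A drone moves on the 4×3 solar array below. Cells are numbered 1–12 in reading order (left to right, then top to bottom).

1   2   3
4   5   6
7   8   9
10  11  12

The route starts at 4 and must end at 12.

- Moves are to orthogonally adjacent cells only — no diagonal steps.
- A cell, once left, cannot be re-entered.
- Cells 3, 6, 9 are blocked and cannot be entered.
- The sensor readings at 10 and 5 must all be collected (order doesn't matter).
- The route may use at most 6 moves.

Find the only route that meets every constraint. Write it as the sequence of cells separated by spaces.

Any route must reach 10 and 5 and still end at 12 within 6 moves, so the order of the required stops is forced.
Route from 4: right 1 to 5, down 1 to 8, left 1 to 7, down 1 to 10, right 2 to 12 — 6 moves in all.
Check: all required cells visited; 6 ≤ 6 moves.

4 5 8 7 10 11 12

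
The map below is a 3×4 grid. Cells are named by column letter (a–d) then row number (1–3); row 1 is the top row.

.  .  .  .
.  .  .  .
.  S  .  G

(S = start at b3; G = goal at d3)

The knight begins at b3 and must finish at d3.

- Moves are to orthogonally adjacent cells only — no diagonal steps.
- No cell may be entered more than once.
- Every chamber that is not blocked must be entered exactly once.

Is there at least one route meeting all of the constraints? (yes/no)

Colour the cells like a checkerboard: each orthogonal step flips colour, so a Hamiltonian route alternates colours. Here there are 6 cells of one colour and 6 of the other, with start on the same colour as the goal — the counts and endpoints can't be arranged into an alternating sequence of length 12, so no Hamiltonian route exists.

no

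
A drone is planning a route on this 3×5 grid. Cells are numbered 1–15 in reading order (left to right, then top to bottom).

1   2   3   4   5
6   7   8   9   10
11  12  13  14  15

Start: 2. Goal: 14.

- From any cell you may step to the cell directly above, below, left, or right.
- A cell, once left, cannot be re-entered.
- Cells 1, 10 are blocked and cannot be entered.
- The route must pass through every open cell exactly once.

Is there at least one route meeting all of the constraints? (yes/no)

no

Cell 5 has only one open neighbour but is neither the start nor the goal, so a Hamiltonian route would have to both enter and leave it through the same neighbour — impossible without revisiting.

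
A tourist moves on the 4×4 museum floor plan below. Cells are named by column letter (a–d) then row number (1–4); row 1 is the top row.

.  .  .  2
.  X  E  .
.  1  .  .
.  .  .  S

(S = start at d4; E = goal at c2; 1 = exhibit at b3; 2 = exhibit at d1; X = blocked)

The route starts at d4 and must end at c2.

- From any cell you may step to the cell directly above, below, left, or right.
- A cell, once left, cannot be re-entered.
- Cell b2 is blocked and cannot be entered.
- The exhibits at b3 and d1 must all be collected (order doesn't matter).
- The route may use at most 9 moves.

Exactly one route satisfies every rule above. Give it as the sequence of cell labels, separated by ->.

d4 -> c4 -> b4 -> b3 -> c3 -> d3 -> d2 -> d1 -> c1 -> c2

Any route must reach b3 and d1 and still end at c2 within 9 moves, so the order of the required stops is forced.
Route from d4: left 2 to b4, up 1 to b3, right 2 to d3, up 2 to d1, left 1 to c1, down 1 to c2 — 9 moves in all.
Check: all required cells visited; 9 ≤ 9 moves.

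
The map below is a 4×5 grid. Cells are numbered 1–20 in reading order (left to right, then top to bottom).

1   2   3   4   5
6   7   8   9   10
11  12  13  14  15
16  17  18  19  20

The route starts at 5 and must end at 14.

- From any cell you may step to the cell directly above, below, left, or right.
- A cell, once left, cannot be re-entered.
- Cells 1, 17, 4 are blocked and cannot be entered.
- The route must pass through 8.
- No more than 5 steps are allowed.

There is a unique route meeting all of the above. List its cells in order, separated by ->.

5 -> 10 -> 9 -> 8 -> 13 -> 14

Any route must reach 8 and still end at 14 within 5 moves, so the order of the required stops is forced.
Route from 5: down to 10, 2× left (reaching 8), down to 13, right to 14 — 5 moves in all.
Check: all required cells visited; 5 ≤ 5 moves.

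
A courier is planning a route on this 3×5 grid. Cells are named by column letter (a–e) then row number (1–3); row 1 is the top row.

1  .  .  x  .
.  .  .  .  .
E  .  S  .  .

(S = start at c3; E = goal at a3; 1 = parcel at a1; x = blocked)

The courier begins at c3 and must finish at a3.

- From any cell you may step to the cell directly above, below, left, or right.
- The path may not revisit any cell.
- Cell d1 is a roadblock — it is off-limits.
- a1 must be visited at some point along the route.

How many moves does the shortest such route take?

Any route passes through a1 somewhere between c3 and a3. Summing Manhattan distances along the two legs (c3 → a1 → a3) gives a lower bound of 4 + 2 = 6 moves.
A route of 6 moves achieves this: c3 → c2 → c1 → b1 → a1 → a2 → a3.
Since 6 matches the lower bound, it is optimal.

6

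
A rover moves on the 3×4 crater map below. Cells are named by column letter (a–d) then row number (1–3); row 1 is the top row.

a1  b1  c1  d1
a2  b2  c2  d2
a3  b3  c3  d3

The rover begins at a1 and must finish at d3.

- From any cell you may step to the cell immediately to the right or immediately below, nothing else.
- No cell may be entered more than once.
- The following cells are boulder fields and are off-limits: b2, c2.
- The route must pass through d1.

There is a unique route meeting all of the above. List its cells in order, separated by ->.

Moves only go right or down, so the column and row indices never decrease.
Route from a1: 3× right (reaching d1), 2× down (reaching d3) — 5 moves in all.
Check: all required cells visited.

a1 -> b1 -> c1 -> d1 -> d2 -> d3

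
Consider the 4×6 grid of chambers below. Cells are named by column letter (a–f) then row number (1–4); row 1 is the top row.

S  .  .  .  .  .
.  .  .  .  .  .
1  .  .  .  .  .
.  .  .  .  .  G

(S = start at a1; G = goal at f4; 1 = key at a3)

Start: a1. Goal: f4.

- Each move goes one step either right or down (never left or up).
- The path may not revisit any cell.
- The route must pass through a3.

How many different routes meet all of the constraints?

6

A right/down-only route from a1 to f4 makes exactly 3 down-moves and 5 right-moves in some order.
With no other constraints that would be C(8,3) = 56 routes.
Split at a3 and multiply the segment counts: a1→a3: 1; a3→f4: 6; product = 6.
That gives 6 routes.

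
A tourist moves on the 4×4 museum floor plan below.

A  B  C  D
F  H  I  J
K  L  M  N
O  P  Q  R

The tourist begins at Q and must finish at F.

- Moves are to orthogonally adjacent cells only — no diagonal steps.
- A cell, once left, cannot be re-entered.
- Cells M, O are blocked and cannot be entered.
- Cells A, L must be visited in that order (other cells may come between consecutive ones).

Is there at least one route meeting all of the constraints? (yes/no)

Ignoring the required order, 3 revisit-free routes from Q to F pass through all of A and L; the waypoint orders that occur are L → A (3) — never A → L.

no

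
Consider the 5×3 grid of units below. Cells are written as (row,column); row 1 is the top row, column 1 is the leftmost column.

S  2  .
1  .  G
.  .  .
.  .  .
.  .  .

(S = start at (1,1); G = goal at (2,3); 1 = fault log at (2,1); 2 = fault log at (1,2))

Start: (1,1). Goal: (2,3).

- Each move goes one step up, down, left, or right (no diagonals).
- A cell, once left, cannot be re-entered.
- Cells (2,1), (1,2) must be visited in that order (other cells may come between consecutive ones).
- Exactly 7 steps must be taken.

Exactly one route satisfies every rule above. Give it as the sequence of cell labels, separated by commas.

The waypoints must appear in the order (2,1), (1,2), with no cell reused.
Route from (1,1): down 2 to (3,1), right 1 to (3,2), up 2 to (1,2), right 1 to (1,3), down 1 to (2,3) — 7 moves in all.
Check: order respected (1 at step 1, 2 at step 5); 7 moves as required.

(1,1), (2,1), (3,1), (3,2), (2,2), (1,2), (1,3), (2,3)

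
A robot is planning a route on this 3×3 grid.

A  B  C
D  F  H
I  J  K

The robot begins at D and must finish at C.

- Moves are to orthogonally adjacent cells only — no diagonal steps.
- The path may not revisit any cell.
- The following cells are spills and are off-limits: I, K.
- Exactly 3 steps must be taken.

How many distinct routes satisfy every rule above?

Need simple routes of exactly 3 moves from D to C (Manhattan distance 3, so 0 moves are spent on a detour and 0 undoing it).
Enumerating: D A B C | D F B C | D F H C.
That gives 3 routes.

3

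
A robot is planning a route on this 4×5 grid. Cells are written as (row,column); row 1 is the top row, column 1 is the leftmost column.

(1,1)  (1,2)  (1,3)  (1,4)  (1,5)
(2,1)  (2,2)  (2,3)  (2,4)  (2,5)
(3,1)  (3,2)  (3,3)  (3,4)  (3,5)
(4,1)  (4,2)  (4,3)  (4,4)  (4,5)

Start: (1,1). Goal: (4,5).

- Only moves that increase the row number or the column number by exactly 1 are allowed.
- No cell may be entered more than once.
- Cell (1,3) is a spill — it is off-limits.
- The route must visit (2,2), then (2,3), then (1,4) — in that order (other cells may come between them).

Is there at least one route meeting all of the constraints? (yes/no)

(1,4) lies above (2,3), so going from (2,3) to (1,4) would need an upward move — but moves only go right/down, so (2,3) cannot be visited before (1,4).

no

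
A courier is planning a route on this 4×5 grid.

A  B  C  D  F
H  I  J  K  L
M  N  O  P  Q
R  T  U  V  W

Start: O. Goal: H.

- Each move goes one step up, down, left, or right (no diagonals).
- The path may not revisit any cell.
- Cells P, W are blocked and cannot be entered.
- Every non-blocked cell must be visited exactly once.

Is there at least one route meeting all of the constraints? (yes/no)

Cell Q has only one open neighbour but is neither the start nor the goal, so a Hamiltonian route would have to both enter and leave it through the same neighbour — impossible without revisiting.

no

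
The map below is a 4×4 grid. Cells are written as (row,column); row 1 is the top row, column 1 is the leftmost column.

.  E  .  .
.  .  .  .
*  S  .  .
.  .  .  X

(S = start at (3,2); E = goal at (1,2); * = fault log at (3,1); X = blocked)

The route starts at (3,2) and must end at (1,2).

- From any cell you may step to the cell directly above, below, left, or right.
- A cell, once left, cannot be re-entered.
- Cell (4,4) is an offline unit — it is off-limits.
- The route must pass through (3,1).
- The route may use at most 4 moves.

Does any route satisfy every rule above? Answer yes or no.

One route that works: (3,2) → (3,1) → (2,1) → (1,1) → (1,2).

yes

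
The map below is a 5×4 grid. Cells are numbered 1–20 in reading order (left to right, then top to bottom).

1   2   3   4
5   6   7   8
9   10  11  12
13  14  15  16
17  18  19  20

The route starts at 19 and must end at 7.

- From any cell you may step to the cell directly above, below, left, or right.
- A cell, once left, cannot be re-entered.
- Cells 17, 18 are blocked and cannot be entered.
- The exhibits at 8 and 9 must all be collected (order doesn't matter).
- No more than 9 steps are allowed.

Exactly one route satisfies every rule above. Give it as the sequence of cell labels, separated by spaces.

The budget equals the shortest possible length, so every move has to be on a shortest route through the required cells.
Route from 19: up 1 to 15, left 2 to 13, up 1 to 9, right 3 to 12, up 1 to 8, left 1 to 7 — 9 moves in all.
Check: all required cells visited; 9 ≤ 9 moves.

19 15 14 13 9 10 11 12 8 7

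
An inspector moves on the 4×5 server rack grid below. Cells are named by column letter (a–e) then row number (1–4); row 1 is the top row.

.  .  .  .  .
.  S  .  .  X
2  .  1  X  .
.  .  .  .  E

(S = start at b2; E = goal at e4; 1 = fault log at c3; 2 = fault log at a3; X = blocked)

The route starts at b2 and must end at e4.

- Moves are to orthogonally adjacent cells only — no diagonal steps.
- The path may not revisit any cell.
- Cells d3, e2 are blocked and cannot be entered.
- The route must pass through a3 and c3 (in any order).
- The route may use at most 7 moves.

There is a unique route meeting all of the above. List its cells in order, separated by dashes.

Any route must reach a3 and c3 and still end at e4 within 7 moves, so the order of the required stops is forced.
Route from b2: left to a2, down to a3, 2× right (reaching c3), down to c4, 2× right (reaching e4) — 7 moves in all.
Check: all required cells visited; 7 ≤ 7 moves.

b2 - a2 - a3 - b3 - c3 - c4 - d4 - e4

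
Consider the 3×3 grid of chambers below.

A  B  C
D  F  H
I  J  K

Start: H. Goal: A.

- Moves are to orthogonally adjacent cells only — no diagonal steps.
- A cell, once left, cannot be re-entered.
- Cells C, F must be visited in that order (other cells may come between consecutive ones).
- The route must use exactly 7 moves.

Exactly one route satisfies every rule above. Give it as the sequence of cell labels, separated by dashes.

H - C - B - F - J - I - D - A

The waypoints must appear in the order C, F, with no cell reused.
Route from H: up 1 to C, left 1 to B, down 2 to J, left 1 to I, up 2 to A — 7 moves in all.
Check: order respected (C at step 1, F at step 3); 7 moves as required.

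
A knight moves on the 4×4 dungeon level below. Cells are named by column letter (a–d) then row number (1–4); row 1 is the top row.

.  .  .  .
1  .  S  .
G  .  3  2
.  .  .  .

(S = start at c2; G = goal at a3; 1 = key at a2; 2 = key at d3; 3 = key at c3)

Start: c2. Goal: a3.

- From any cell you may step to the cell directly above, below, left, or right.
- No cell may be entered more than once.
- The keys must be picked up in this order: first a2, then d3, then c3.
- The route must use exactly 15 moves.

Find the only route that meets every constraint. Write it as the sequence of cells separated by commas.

c2, b2, a2, a1, b1, c1, d1, d2, d3, d4, c4, c3, b3, b4, a4, a3

The waypoints must appear in the order a2, d3, c3, with no cell reused.
Route from c2: 2× left (reaching a2), up to a1, 3× right (reaching d1), 3× down (reaching d4), left to c4, up to c3, left to b3, down to b4, left to a4, up to a3 — 15 moves in all.
Check: order respected (1 at step 2, 2 at step 8, 3 at step 11); 15 moves as required.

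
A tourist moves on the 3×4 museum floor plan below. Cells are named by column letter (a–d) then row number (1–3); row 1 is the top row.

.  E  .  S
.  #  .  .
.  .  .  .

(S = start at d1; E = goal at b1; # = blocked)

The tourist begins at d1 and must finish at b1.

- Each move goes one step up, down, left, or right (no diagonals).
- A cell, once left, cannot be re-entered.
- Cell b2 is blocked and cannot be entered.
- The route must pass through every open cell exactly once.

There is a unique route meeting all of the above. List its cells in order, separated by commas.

d1, c1, c2, d2, d3, c3, b3, a3, a2, a1, b1

Need to visit all 11 open cells exactly once, starting at d1 and ending at b1.
Cell b3 has only two open neighbours (a3 and c3), so the path must pass straight through it: one of those is the cell it's entered from and the other is where it exits.
Route from d1: left 1 to c1, down 1 to c2, right 1 to d2, down 1 to d3, left 3 to a3, up 2 to a1, right 1 to b1 — 10 moves in all.
Check: all 11 open cells covered.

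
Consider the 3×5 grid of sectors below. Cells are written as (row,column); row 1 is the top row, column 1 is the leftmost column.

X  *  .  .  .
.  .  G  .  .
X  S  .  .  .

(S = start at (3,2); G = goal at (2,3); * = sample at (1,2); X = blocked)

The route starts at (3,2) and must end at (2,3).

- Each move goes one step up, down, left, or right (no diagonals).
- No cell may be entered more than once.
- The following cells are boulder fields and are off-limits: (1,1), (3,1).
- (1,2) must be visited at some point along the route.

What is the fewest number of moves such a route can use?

Any route passes through (1,2) somewhere between (3,2) and (2,3). Summing Manhattan distances along the two legs ((3,2) → (1,2) → (2,3)) gives a lower bound of 2 + 2 = 4 moves.
A route of 4 moves achieves this: (3,2) → (2,2) → (1,2) → (1,3) → (2,3).
Since 4 matches the lower bound, it is optimal.

4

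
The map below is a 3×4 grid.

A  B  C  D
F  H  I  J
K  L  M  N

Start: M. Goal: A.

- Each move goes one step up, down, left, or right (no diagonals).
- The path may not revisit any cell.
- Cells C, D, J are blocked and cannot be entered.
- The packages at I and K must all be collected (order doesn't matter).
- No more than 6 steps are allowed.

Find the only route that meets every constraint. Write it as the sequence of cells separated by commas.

The budget equals the shortest possible length, so every move has to be on a shortest route through the required cells.
Route from M: up 1 to I, left 1 to H, down 1 to L, left 1 to K, up 2 to A — 6 moves in all.
Check: all required cells visited; 6 ≤ 6 moves.

M, I, H, L, K, F, A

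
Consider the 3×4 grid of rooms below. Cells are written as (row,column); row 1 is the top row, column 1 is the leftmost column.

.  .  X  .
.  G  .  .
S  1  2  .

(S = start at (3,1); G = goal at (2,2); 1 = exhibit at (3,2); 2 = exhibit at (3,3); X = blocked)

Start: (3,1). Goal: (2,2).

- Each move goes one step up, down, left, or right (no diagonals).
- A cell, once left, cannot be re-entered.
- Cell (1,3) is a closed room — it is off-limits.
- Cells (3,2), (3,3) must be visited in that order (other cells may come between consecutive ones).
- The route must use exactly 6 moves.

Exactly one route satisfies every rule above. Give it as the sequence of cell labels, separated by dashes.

(3,1) - (3,2) - (3,3) - (3,4) - (2,4) - (2,3) - (2,2)

The waypoints must appear in the order (3,2), (3,3), with no cell reused.
Route from (3,1): right 3 to (3,4), up 1 to (2,4), left 2 to (2,2) — 6 moves in all.
Check: order respected (1 at step 1, 2 at step 2); 6 moves as required.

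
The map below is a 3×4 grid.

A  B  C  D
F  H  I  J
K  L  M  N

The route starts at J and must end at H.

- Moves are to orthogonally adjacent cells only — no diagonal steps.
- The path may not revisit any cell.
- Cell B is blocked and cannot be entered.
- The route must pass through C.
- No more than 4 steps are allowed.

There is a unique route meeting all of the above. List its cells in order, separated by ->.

J -> D -> C -> I -> H

Any route must reach C and still end at H within 4 moves, so the order of the required stops is forced.
Route from J: up to D, left to C, down to I, left to H — 4 moves in all.
Check: all required cells visited; 4 ≤ 4 moves.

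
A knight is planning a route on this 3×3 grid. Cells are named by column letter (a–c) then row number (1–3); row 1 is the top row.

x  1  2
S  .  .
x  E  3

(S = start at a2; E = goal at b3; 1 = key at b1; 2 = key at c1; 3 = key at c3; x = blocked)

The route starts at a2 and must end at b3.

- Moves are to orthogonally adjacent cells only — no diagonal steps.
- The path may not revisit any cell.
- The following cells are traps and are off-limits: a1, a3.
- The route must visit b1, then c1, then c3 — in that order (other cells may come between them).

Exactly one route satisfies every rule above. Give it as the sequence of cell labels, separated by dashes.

The waypoints must appear in the order b1, c1, c3, with no cell reused.
Route from a2: right 1 to b2, up 1 to b1, right 1 to c1, down 2 to c3, left 1 to b3 — 6 moves in all.
Check: order respected (1 at step 2, 2 at step 3, 3 at step 5).

a2 - b2 - b1 - c1 - c2 - c3 - b3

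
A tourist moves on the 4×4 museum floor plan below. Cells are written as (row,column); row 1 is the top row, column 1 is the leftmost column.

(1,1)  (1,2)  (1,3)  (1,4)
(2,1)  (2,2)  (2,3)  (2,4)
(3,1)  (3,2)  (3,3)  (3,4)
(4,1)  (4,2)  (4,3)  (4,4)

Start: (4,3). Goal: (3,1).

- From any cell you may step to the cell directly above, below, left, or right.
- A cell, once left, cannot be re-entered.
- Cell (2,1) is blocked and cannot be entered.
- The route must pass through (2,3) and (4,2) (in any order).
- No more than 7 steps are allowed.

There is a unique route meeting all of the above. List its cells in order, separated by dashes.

The 7-move cap with required stops at (2,3), (4,2) leaves no slack for detours.
Route from (4,3): 2× up (reaching (2,3)), left to (2,2), 2× down (reaching (4,2)), left to (4,1), up to (3,1) — 7 moves in all.
Check: all required cells visited; 7 ≤ 7 moves.

(4,3) - (3,3) - (2,3) - (2,2) - (3,2) - (4,2) - (4,1) - (3,1)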